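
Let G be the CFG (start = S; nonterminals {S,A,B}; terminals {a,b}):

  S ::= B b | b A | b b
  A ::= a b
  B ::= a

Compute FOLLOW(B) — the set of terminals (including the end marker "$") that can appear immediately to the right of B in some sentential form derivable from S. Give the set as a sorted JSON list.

FIRST iteration:
iter 1:
  A via A→a b: +{a}
  B via B→a: +{a}
  S via S→B b: +{a}
  S via S→b A: +{b}
  FIRST[S]={a,b}  FIRST[A]={a}  FIRST[B]={a}
iter 2: (no change)
  FIRST[S]={a,b}  FIRST[A]={a}  FIRST[B]={a}

FOLLOW sets:
seed FOLLOW(S) with $
[1]
  S→B b: FOLLOW(B) ⊇ FIRST(b) = {b}; new: +{b}
  S→b A: FOLLOW(A) ⊇ FOLLOW(S) ⊇ {$}; new: +{$}
  S: {$}  A: {$}  B: {b}
[2] (stable)
  S: {$}  A: {$}  B: {b}

FOLLOW(B) = ["b"]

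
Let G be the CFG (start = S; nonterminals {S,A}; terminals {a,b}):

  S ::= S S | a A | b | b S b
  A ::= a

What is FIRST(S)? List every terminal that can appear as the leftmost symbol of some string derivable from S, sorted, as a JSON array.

FIRST iteration:
round 1:
  A via A→a: +{a}
  S via S→a A: +{a}
  S via S→b: +{b}
  S: {a,b}  A: {a}
round 2: (no change)
  S: {a,b}  A: {a}

FIRST(S) = ["a", "b"]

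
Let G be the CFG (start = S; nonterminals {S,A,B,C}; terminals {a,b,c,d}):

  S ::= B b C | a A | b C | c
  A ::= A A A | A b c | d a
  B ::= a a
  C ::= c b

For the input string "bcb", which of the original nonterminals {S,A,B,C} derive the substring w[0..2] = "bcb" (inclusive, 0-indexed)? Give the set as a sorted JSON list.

CNF form of G:
  S -> B X6 | T0 C | T3 A | c
  A -> A X4 | A X5 | T2 T3
  B -> T3 T3
  C -> T1 T0
  T0 -> b
  T1 -> c
  T2 -> d
  T3 -> a
  X4 -> A A
  X5 -> T0 T1
  X6 -> T0 C

CYK table (by increasing span) (cells [i..j] with 0 ≤ i ≤ j ≤ 2 only):
  [0..0]={T0}  "b"  orig:{}
  [1..1]={S,T1}  "c"  orig:{S}
  [2..2]={T0}  "b"  orig:{}
  [0..1]={X5}  "bc"  orig:{}
  [1..2]={C}  "cb"
  [0..2]={S,X6}  "bcb"  orig:{S}

Original NTs in T[0,2] deriving "bcb": ["S"]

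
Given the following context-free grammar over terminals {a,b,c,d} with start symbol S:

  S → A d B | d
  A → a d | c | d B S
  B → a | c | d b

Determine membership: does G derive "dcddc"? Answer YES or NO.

Convert to CNF:
  S -> A X4 | d
  A -> T0 T1 | T1 X3 | c
  B -> T1 T2 | a | c
  T0 -> a
  T1 -> d
  T2 -> b
  X3 -> B S
  X4 -> T1 B

CYK fill:
  [0..0]={S,T1}  "d"  orig:{S}
  [1..1]={A,B}  "c"
  [2..2]={S,T1}  "d"  orig:{S}
  [3..3]={S,T1}  "d"  orig:{S}
  [4..4]={A,B}  "c"
  [0..1]={X4}  "dc"  orig:{}
  [1..2]={X3}  "cd"  orig:{}
  [2..3]=∅  "dd"
  [3..4]={X4}  "dc"  orig:{}
  [0..2]={A}  "dcd"
  [1..3]=∅  "cdd"
  [2..4]=∅  "ddc"
  [0..3]=∅  "dcdd"
  [1..4]=∅  "cddc"
  [0..4]={S}  "dcddc"

S ∈ T[0,4] ⇒ YES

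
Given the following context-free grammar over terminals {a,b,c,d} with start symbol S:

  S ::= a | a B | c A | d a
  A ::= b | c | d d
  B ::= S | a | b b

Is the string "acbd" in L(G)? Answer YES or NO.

CNF form of G:
  S -> T0 T1 | T1 B | T3 A | a
  A -> T0 T0 | b | c
  B -> T0 T1 | T1 B | T2 T2 | T3 A | a
  T0 -> d
  T1 -> a
  T2 -> b
  T3 -> c

CYK fill:
  cell(0,0) a: {B,S,T1}  orig:{B,S}
  cell(1,1) c: {A,T3}  orig:{A}
  cell(2,2) b: {A,T2}  orig:{A}
  cell(3,3) d: {T0}  orig:{}
  cell(0,1) ac: ∅
  cell(1,2) cb: {B,S}
  cell(2,3) bd: ∅
  cell(0,2) acb: {B,S}
  cell(1,3) cbd: ∅
  cell(0,3) acbd: ∅

S ∉ T[0,3] ⇒ NO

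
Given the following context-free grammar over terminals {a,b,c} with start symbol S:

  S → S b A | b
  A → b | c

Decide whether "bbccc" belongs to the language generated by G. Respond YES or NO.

CNF form of G:
  S -> S X1 | b
  A -> b | c
  T0 -> b
  X1 -> T0 A

CYK fill:
  T[0,0] 'b' = {A,S,T0}  orig:{A,S}
  T[1,1] 'b' = {A,S,T0}  orig:{A,S}
  T[2,2] 'c' = {A}
  T[3,3] 'c' = {A}
  T[4,4] 'c' = {A}
  T[0,1] 'bb' = {X1}  orig:{}
  T[1,2] 'bc' = {X1}  orig:{}
  T[2,3] 'cc' = ∅
  T[3,4] 'cc' = ∅
  T[0,2] 'bbc' = {S}
  T[1,3] 'bcc' = ∅
  T[2,4] 'ccc' = ∅
  T[0,3] 'bbcc' = ∅
  T[1,4] 'bccc' = ∅
  T[0,4] 'bbccc' = ∅

S ∉ T[0,4] ⇒ NO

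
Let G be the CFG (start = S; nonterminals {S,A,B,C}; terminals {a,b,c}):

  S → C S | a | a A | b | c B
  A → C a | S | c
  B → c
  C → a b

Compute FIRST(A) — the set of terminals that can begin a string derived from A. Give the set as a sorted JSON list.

Compute FIRST by fixpoint:
pass 1:
  A via A→c: +{c}
  B via B→c: +{c}
  C via C→a b: +{a}
  S via S→C S: +{a}
  S via S→b: +{b}
  S via S→c B: +{c}
  S: {a,b,c}  A: {c}  B: {c}  C: {a}
pass 2:
  A via A→C a: +{a}
  A via A→S: +{b}
  S: {a,b,c}  A: {a,b,c}  B: {c}  C: {a}
pass 3: (no change)
  S: {a,b,c}  A: {a,b,c}  B: {c}  C: {a}

FIRST(A) = ["a", "b", "c"]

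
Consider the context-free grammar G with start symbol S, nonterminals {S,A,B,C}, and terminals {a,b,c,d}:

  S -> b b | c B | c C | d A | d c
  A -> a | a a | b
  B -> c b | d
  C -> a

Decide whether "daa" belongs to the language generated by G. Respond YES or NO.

Convert to CNF:
  S -> T1 B | T1 C | T2 T2 | T3 A | T3 T1
  A -> T0 T0 | a | b
  B -> T1 T2 | d
  C -> a
  T0 -> a
  T1 -> c
  T2 -> b
  T3 -> d

CYK table (by increasing span):
  T[0,0] 'd' = {B,T3}  orig:{B}
  T[1,1] 'a' = {A,C,T0}  orig:{A,C}
  T[2,2] 'a' = {A,C,T0}  orig:{A,C}
  T[0,1] 'da' = {S}
  T[1,2] 'aa' = {A}
  T[0,2] 'daa' = {S}

S ∈ T[0,2] ⇒ YES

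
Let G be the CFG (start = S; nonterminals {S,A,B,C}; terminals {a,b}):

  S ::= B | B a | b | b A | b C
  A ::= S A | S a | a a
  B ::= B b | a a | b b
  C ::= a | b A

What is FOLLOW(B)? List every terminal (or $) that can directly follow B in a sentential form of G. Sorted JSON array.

FIRST sets, iterate to fixpoint:
round 1:
  A via A→a a: +{a}
  B via B→a a: +{a}
  B via B→b b: +{b}
  C via C→a: +{a}
  C via C→b A: +{b}
  S via S→B: +{a,b}
  FIRST(S)={a,b}  FIRST(A)={a}  FIRST(B)={a,b}  FIRST(C)={a,b}
round 2:
  A via A→S A: +{b}
  FIRST(S)={a,b}  FIRST(A)={a,b}  FIRST(B)={a,b}  FIRST(C)={a,b}
round 3: (stable)
  FIRST(S)={a,b}  FIRST(A)={a,b}  FIRST(B)={a,b}  FIRST(C)={a,b}

FOLLOW sets:
FOLLOW(S) := {$}
iter 1:
  A→S A: FOLLOW(S) ⊇ FIRST(A) = {a,b}; new: +{a,b}
  B→B b: FOLLOW(B) ⊇ FIRST(b) = {b}; new: +{b}
  S→B: FOLLOW(B) ⊇ FOLLOW(S) ⊇ {$,a,b}; new: +{$,a}
  S→b A: FOLLOW(A) ⊇ FOLLOW(S) ⊇ {$,a,b}; new: +{$,a,b}
  S→b C: FOLLOW(C) ⊇ FOLLOW(S) ⊇ {$,a,b}; new: +{$,a,b}
  FOLLOW[S]={$,a,b}  FOLLOW[A]={$,a,b}  FOLLOW[B]={$,a,b}  FOLLOW[C]={$,a,b}
iter 2: (no change)
  FOLLOW[S]={$,a,b}  FOLLOW[A]={$,a,b}  FOLLOW[B]={$,a,b}  FOLLOW[C]={$,a,b}

FOLLOW(B) = ["$", "a", "b"]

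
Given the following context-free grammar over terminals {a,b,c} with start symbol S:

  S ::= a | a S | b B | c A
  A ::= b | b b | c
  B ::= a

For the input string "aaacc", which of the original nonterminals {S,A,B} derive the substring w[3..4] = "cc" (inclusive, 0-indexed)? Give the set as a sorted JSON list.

Convert to CNF:
  S -> T0 B | T1 S | T2 A | a
  A -> T0 T0 | b | c
  B -> a
  T0 -> b
  T1 -> a
  T2 -> c

CYK table (by increasing span) (cells [i..j] with 3 ≤ i ≤ j ≤ 4 only):
  T[3,3] 'c' = {A,T2}  orig:{A}
  T[4,4] 'c' = {A,T2}  orig:{A}
  T[3,4] 'cc' = {S}

Original NTs in T[3,4] deriving "cc": ["S"]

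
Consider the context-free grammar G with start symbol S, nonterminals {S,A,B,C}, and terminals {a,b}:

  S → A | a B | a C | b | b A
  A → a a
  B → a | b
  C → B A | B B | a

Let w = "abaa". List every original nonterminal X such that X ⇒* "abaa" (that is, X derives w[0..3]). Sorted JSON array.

CNF form of G:
  S -> T0 B | T0 C | T0 T0 | T1 A | b
  A -> T0 T0
  B -> a | b
  C -> B A | B B | a
  T0 -> a
  T1 -> b

CYK table (by increasing span) — only the sub-triangle for w[0..3]:
  T[0,0] 'a' = {B,C,T0}  orig:{B,C}
  T[1,1] 'b' = {B,S,T1}  orig:{B,S}
  T[2,2] 'a' = {B,C,T0}  orig:{B,C}
  T[3,3] 'a' = {B,C,T0}  orig:{B,C}
  T[0,1] 'ab' = {C,S}
  T[1,2] 'ba' = {C}
  T[2,3] 'aa' = {A,C,S}
  T[0,2] 'aba' = {S}
  T[1,3] 'baa' = {C,S}
  T[0,3] 'abaa' = {S}

Original NTs in T[0,3] deriving "abaa": ["S"]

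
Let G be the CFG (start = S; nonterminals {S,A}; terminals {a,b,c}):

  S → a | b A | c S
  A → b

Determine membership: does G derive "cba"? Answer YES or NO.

Convert to CNF:
  S -> T0 A | T1 S | a
  A -> b
  T0 -> b
  T1 -> c

CYK fill:
  cell(0,0) c: {T1}  orig:{}
  cell(1,1) b: {A,T0}  orig:{A}
  cell(2,2) a: {S}
  cell(0,1) cb: ∅
  cell(1,2) ba: ∅
  cell(0,2) cba: ∅

S ∉ T[0,2] ⇒ NO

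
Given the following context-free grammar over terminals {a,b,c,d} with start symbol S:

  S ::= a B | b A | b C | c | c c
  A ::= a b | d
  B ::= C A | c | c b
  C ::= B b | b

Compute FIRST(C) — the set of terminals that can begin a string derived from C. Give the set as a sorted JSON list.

Compute FIRST by fixpoint:
iter 1:
  A via A→a b: +{a}
  A via A→d: +{d}
  B via B→c: +{c}
  C via C→B b: +{c}
  C via C→b: +{b}
  S via S→a B: +{a}
  S via S→b A: +{b}
  S via S→c: +{c}
  FIRST(S)={a,b,c}  FIRST(A)={a,d}  FIRST(B)={c}  FIRST(C)={b,c}
iter 2:
  B via B→C A: +{b}
  FIRST(S)={a,b,c}  FIRST(A)={a,d}  FIRST(B)={b,c}  FIRST(C)={b,c}
iter 3: — fixpoint
  FIRST(S)={a,b,c}  FIRST(A)={a,d}  FIRST(B)={b,c}  FIRST(C)={b,c}

FIRST(C) = ["b", "c"]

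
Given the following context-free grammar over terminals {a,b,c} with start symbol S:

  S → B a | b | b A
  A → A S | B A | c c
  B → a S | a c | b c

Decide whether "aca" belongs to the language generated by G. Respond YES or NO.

CNF form of G:
  S -> B T1 | T2 A | b
  A -> A S | B A | T0 T0
  B -> T1 S | T1 T0 | T2 T0
  T0 -> c
  T1 -> a
  T2 -> b

CYK table (by increasing span):
  T[0,0] 'a' = {T1}  orig:{}
  T[1,1] 'c' = {T0}  orig:{}
  T[2,2] 'a' = {T1}  orig:{}
  T[0,1] 'ac' = {B}
  T[1,2] 'ca' = ∅
  T[0,2] 'aca' = {S}

S ∈ T[0,2] ⇒ YES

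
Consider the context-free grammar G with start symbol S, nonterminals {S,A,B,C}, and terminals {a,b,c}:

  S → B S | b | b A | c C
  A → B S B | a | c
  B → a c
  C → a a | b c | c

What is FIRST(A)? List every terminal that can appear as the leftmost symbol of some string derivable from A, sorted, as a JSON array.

FIRST sets, iterate to fixpoint:
round 1:
  A via A→a: +{a}
  A via A→c: +{c}
  B via B→a c: +{a}
  C via C→a a: +{a}
  C via C→b c: +{b}
  C via C→c: +{c}
  S via S→B S: +{a}
  S via S→b: +{b}
  S via S→c C: +{c}
  S: {a,b,c}  A: {a,c}  B: {a}  C: {a,b,c}
round 2: (stable)
  S: {a,b,c}  A: {a,c}  B: {a}  C: {a,b,c}

FIRST(A) = ["a", "c"]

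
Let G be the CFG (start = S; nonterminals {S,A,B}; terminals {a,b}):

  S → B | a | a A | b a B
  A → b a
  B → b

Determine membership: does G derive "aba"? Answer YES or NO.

Convert to CNF:
  S -> T0 X2 | T1 A | a | b
  A -> T0 T1
  B -> b
  T0 -> b
  T1 -> a
  X2 -> T1 B

CYK fill:
  cell(0,0) a: {S,T1}  orig:{S}
  cell(1,1) b: {B,S,T0}  orig:{B,S}
  cell(2,2) a: {S,T1}  orig:{S}
  cell(0,1) ab: {X2}  orig:{}
  cell(1,2) ba: {A}
  cell(0,2) aba: {S}

S ∈ T[0,2] ⇒ YES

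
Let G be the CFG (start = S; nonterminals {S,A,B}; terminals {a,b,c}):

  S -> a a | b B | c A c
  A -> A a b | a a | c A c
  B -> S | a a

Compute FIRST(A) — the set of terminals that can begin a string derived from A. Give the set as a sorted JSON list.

FIRST iteration:
round 1:
  A via A→a a: +{a}
  A via A→c A c: +{c}
  B via B→a a: +{a}
  S via S→a a: +{a}
  S via S→b B: +{b}
  S via S→c A c: +{c}
  S: {a,b,c}  A: {a,c}  B: {a}
round 2:
  B via B→S: +{b,c}
  S: {a,b,c}  A: {a,c}  B: {a,b,c}
round 3: (stable)
  S: {a,b,c}  A: {a,c}  B: {a,b,c}

FIRST(A) = ["a", "c"]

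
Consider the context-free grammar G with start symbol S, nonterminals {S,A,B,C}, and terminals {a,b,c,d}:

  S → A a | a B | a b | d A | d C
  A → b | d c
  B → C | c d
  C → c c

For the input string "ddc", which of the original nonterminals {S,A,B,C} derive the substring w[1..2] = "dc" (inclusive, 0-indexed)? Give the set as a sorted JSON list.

Convert to CNF:
  S -> A T2 | T0 A | T0 C | T2 B | T2 T3
  A -> T0 T1 | b
  B -> T1 T0 | T1 T1
  C -> T1 T1
  T0 -> d
  T1 -> c
  T2 -> a
  T3 -> b

CYK table (by increasing span), restricted to cells inside w[1..2]:
  [1..1]={T0}  "d"  orig:{}
  [2..2]={T1}  "c"  orig:{}
  [1..2]={A}  "dc"

Original NTs in T[1,2] deriving "dc": ["A"]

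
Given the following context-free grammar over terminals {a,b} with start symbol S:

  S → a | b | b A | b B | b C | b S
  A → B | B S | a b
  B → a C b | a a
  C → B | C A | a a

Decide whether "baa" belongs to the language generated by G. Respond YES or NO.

CNF form of G:
  S -> T1 A | T1 B | T1 C | T1 S | a | b
  A -> B S | T0 T0 | T0 T1 | T0 X2
  B -> T0 T0 | T0 X3
  C -> C A | T0 T0 | T0 X4
  T0 -> a
  T1 -> b
  X2 -> C T1
  X3 -> C T1
  X4 -> C T1

CYK fill:
  cell(0,0) b: {S,T1}  orig:{S}
  cell(1,1) a: {S,T0}  orig:{S}
  cell(2,2) a: {S,T0}  orig:{S}
  cell(0,1) ba: {S}
  cell(1,2) aa: {A,B,C}
  cell(0,2) baa: {S}

S ∈ T[0,2] ⇒ YES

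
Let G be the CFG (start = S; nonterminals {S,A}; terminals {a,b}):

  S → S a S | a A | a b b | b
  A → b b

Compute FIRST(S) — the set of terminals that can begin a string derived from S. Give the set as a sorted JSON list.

Compute FIRST by fixpoint:
[1]
  A via A→b b: +{b}
  S via S→a A: +{a}
  S via S→b: +{b}
  S: {a,b}  A: {b}
[2] (no change)
  S: {a,b}  A: {b}

FIRST(S) = ["a", "b"]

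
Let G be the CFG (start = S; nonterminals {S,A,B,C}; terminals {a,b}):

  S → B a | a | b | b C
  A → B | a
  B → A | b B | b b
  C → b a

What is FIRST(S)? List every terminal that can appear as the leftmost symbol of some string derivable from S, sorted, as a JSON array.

Compute FIRST by fixpoint:
pass 1:
  A via A→a: +{a}
  B via B→A: +{a}
  B via B→b B: +{b}
  C via C→b a: +{b}
  S via S→B a: +{a,b}
  FIRST[S]={a,b}  FIRST[A]={a}  FIRST[B]={a,b}  FIRST[C]={b}
pass 2:
  A via A→B: +{b}
  FIRST[S]={a,b}  FIRST[A]={a,b}  FIRST[B]={a,b}  FIRST[C]={b}
pass 3: (stable)
  FIRST[S]={a,b}  FIRST[A]={a,b}  FIRST[B]={a,b}  FIRST[C]={b}

FIRST(S) = ["a", "b"]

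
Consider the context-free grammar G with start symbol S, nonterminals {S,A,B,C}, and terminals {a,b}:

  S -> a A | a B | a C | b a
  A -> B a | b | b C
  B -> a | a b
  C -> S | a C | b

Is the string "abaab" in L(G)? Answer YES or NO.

CNF form of G:
  S -> T0 A | T0 B | T0 C | T1 T0
  A -> B T0 | T1 C | b
  B -> T0 T1 | a
  C -> T0 A | T0 B | T0 C | T1 T0 | b
  T0 -> a
  T1 -> b

Fill CYK table bottom-up:
  [0..0]={B,T0}  "a"  orig:{B}
  [1..1]={A,C,T1}  "b"  orig:{A,C}
  [2..2]={B,T0}  "a"  orig:{B}
  [3..3]={B,T0}  "a"  orig:{B}
  [4..4]={A,C,T1}  "b"  orig:{A,C}
  [0..1]={B,C,S}  "ab"
  [1..2]={C,S}  "ba"
  [2..3]={A,C,S}  "aa"
  [3..4]={B,C,S}  "ab"
  [0..2]={A,C,S}  "aba"
  [1..3]={A}  "baa"
  [2..4]={C,S}  "aab"
  [0..3]={C,S}  "abaa"
  [1..4]={A}  "baab"
  [0..4]={C,S}  "abaab"

S ∈ T[0,4] ⇒ YES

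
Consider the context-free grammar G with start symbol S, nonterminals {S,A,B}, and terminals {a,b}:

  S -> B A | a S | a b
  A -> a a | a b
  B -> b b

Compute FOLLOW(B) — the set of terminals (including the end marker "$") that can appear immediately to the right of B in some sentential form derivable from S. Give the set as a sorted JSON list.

FIRST sets, iterate to fixpoint:
pass 1:
  A via A→a a: +{a}
  B via B→b b: +{b}
  S via S→B A: +{b}
  S via S→a S: +{a}
  FIRST[S]={a,b}  FIRST[A]={a}  FIRST[B]={b}
pass 2: — fixpoint
  FIRST[S]={a,b}  FIRST[A]={a}  FIRST[B]={b}

FOLLOW sets:
seed FOLLOW(S) with $
pass 1:
  S→B A: FOLLOW(B) ⊇ FIRST(A) = {a}; new: +{a}
  S→B A: FOLLOW(A) ⊇ FOLLOW(S) ⊇ {$}; new: +{$}
  S: {$}  A: {$}  B: {a}
pass 2: — fixpoint
  S: {$}  A: {$}  B: {a}

FOLLOW(B) = ["a"]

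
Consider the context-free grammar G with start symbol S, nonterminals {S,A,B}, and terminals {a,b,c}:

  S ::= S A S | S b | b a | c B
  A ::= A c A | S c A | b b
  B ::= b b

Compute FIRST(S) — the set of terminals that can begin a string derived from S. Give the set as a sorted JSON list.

FIRST iteration:
[1]
  A via A→b b: +{b}
  B via B→b b: +{b}
  S via S→b a: +{b}
  S via S→c B: +{c}
  S: {b,c}  A: {b}  B: {b}
[2]
  A via A→S c A: +{c}
  S: {b,c}  A: {b,c}  B: {b}
[3] (no change)
  S: {b,c}  A: {b,c}  B: {b}

FIRST(S) = ["b", "c"]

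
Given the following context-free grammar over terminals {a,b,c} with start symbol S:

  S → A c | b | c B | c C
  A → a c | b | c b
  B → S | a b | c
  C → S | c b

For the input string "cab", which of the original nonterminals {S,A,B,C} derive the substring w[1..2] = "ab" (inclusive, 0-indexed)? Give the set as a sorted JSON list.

CNF form of G:
  S -> A T1 | T1 B | T1 C | b
  A -> T0 T1 | T1 T2 | b
  B -> A T1 | T0 T2 | T1 B | T1 C | b | c
  C -> A T1 | T1 B | T1 C | T1 T2 | b
  T0 -> a
  T1 -> c
  T2 -> b

CYK fill — only the sub-triangle for w[1..2]:
  T[1,1] 'a' = {T0}  orig:{}
  T[2,2] 'b' = {A,B,C,S,T2}  orig:{A,B,C,S}
  T[1,2] 'ab' = {B}

Original NTs in T[1,2] deriving "ab": ["B"]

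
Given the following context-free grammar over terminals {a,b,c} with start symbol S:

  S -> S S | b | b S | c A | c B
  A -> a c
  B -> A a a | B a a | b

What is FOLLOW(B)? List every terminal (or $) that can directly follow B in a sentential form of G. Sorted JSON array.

Compute FIRST by fixpoint:
pass 1:
  A via A→a c: +{a}
  B via B→A a a: +{a}
  B via B→b: +{b}
  S via S→b: +{b}
  S via S→c A: +{c}
  S: {b,c}  A: {a}  B: {a,b}
pass 2: — fixpoint
  S: {b,c}  A: {a}  B: {a,b}

FOLLOW iteration:
FOLLOW(S) := {$}
[1]
  B→A a a: FOLLOW(A) ⊇ FIRST(a) = {a}; new: +{a}
  B→B a a: FOLLOW(B) ⊇ FIRST(a) = {a}; new: +{a}
  S→S S: FOLLOW(S) ⊇ FIRST(S) = {b,c}; new: +{b,c}
  S→c A: FOLLOW(A) ⊇ FOLLOW(S) ⊇ {$,b,c}; new: +{$,b,c}
  S→c B: FOLLOW(B) ⊇ FOLLOW(S) ⊇ {$,b,c}; new: +{$,b,c}
  FOLLOW(S)={$,b,c}  FOLLOW(A)={$,a,b,c}  FOLLOW(B)={$,a,b,c}
[2] done
  FOLLOW(S)={$,b,c}  FOLLOW(A)={$,a,b,c}  FOLLOW(B)={$,a,b,c}

FOLLOW(B) = ["$", "a", "b", "c"]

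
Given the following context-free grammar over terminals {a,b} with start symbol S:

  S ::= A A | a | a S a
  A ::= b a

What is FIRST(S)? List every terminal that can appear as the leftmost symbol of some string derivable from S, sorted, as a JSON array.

FIRST iteration:
pass 1:
  A via A→b a: +{b}
  S via S→A A: +{b}
  S via S→a: +{a}
  S: {a,b}  A: {b}
pass 2: — fixpoint
  S: {a,b}  A: {b}

FIRST(S) = ["a", "b"]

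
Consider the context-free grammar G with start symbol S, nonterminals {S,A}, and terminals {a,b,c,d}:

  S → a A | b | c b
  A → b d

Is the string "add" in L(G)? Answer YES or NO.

CNF form of G:
  S -> T2 A | T3 T0 | b
  A -> T0 T1
  T0 -> b
  T1 -> d
  T2 -> a
  T3 -> c

CYK fill:
  [0..0]={T2}  "a"  orig:{}
  [1..1]={T1}  "d"  orig:{}
  [2..2]={T1}  "d"  orig:{}
  [0..1]=∅  "ad"
  [1..2]=∅  "dd"
  [0..2]=∅  "add"

S ∉ T[0,2] ⇒ NO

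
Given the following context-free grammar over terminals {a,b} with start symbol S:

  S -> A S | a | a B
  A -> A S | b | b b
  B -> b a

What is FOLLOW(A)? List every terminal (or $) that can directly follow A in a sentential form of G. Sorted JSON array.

FIRST sets, iterate to fixpoint:
[1]
  A via A→b: +{b}
  B via B→b a: +{b}
  S via S→A S: +{b}
  S via S→a: +{a}
  FIRST[S]={a,b}  FIRST[A]={b}  FIRST[B]={b}
[2] done
  FIRST[S]={a,b}  FIRST[A]={b}  FIRST[B]={b}

Compute FOLLOW by fixpoint:
FOLLOW(S) := {$}
pass 1:
  A→A S: FOLLOW(A) ⊇ FIRST(S) = {a,b}; new: +{a,b}
  A→A S: FOLLOW(S) ⊇ FOLLOW(A) ⊇ {a,b}; new: +{a,b}
  S→a B: FOLLOW(B) ⊇ FOLLOW(S) ⊇ {$,a,b}; new: +{$,a,b}
  FOLLOW(S)={$,a,b}  FOLLOW(A)={a,b}  FOLLOW(B)={$,a,b}
pass 2: (stable)
  FOLLOW(S)={$,a,b}  FOLLOW(A)={a,b}  FOLLOW(B)={$,a,b}

FOLLOW(A) = ["a", "b"]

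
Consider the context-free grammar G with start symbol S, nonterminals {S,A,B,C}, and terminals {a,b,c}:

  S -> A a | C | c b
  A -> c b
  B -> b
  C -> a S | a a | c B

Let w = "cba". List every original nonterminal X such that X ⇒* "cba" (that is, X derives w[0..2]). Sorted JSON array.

CNF form of G:
  S -> A T2 | T0 B | T0 T1 | T2 S | T2 T2
  A -> T0 T1
  B -> b
  C -> T0 B | T2 S | T2 T2
  T0 -> c
  T1 -> b
  T2 -> a

CYK fill (cells [i..j] with 0 ≤ i ≤ j ≤ 2 only):
  T[0,0] 'c' = {T0}  orig:{}
  T[1,1] 'b' = {B,T1}  orig:{B}
  T[2,2] 'a' = {T2}  orig:{}
  T[0,1] 'cb' = {A,C,S}
  T[1,2] 'ba' = ∅
  T[0,2] 'cba' = {S}

Original NTs in T[0,2] deriving "cba": ["S"]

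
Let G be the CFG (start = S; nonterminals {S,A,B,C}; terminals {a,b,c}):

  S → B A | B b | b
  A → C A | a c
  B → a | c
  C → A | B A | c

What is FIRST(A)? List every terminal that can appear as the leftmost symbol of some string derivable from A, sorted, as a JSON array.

FIRST sets, iterate to fixpoint:
iter 1:
  A via A→a c: +{a}
  B via B→a: +{a}
  B via B→c: +{c}
  C via C→A: +{a}
  C via C→B A: +{c}
  S via S→B A: +{a,c}
  S via S→b: +{b}
  S: {a,b,c}  A: {a}  B: {a,c}  C: {a,c}
iter 2:
  A via A→C A: +{c}
  S: {a,b,c}  A: {a,c}  B: {a,c}  C: {a,c}
iter 3: done
  S: {a,b,c}  A: {a,c}  B: {a,c}  C: {a,c}

FIRST(A) = ["a", "c"]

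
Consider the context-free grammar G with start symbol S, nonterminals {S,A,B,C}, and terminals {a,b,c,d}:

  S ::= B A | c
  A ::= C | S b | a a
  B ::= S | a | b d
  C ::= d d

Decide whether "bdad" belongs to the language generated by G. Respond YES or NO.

Convert to CNF:
  S -> B A | c
  A -> S T0 | T1 T1 | T2 T2
  B -> B A | T0 T2 | a | c
  C -> T2 T2
  T0 -> b
  T1 -> a
  T2 -> d

Fill CYK table bottom-up:
  T[0,0] 'b' = {T0}  orig:{}
  T[1,1] 'd' = {T2}  orig:{}
  T[2,2] 'a' = {B,T1}  orig:{B}
  T[3,3] 'd' = {T2}  orig:{}
  T[0,1] 'bd' = {B}
  T[1,2] 'da' = ∅
  T[2,3] 'ad' = ∅
  T[0,2] 'bda' = ∅
  T[1,3] 'dad' = ∅
  T[0,3] 'bdad' = ∅

S ∉ T[0,3] ⇒ NO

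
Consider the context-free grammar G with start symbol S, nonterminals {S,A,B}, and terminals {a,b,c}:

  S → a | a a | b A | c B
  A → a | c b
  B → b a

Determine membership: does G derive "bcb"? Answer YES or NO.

Convert to CNF:
  S -> T0 B | T1 A | T2 T2 | a
  A -> T0 T1 | a
  B -> T1 T2
  T0 -> c
  T1 -> b
  T2 -> a

CYK fill:
  cell(0,0) b: {T1}  orig:{}
  cell(1,1) c: {T0}  orig:{}
  cell(2,2) b: {T1}  orig:{}
  cell(0,1) bc: ∅
  cell(1,2) cb: {A}
  cell(0,2) bcb: {S}

S ∈ T[0,2] ⇒ YES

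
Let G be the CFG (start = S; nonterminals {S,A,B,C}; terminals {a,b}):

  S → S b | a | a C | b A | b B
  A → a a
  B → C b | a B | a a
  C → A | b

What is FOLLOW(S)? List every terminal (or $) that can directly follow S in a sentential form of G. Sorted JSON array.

FIRST iteration:
pass 1:
  A via A→a a: +{a}
  B via B→a B: +{a}
  C via C→A: +{a}
  C via C→b: +{b}
  S via S→a: +{a}
  S via S→b A: +{b}
  FIRST(S)={a,b}  FIRST(A)={a}  FIRST(B)={a}  FIRST(C)={a,b}
pass 2:
  B via B→C b: +{b}
  FIRST(S)={a,b}  FIRST(A)={a}  FIRST(B)={a,b}  FIRST(C)={a,b}
pass 3: — fixpoint
  FIRST(S)={a,b}  FIRST(A)={a}  FIRST(B)={a,b}  FIRST(C)={a,b}

Compute FOLLOW by fixpoint:
seed FOLLOW(S) with $
iter 1:
  B→C b: FOLLOW(C) ⊇ FIRST(b) = {b}; new: +{b}
  C→A: FOLLOW(A) ⊇ FOLLOW(C) ⊇ {b}; new: +{b}
  S→S b: FOLLOW(S) ⊇ FIRST(b) = {b}; new: +{b}
  S→a C: FOLLOW(C) ⊇ FOLLOW(S) ⊇ {$,b}; new: +{$}
  S→b A: FOLLOW(A) ⊇ FOLLOW(S) ⊇ {$,b}; new: +{$}
  S→b B: FOLLOW(B) ⊇ FOLLOW(S) ⊇ {$,b}; new: +{$,b}
  FOLLOW[S]={$,b}  FOLLOW[A]={$,b}  FOLLOW[B]={$,b}  FOLLOW[C]={$,b}
iter 2: done
  FOLLOW[S]={$,b}  FOLLOW[A]={$,b}  FOLLOW[B]={$,b}  FOLLOW[C]={$,b}

FOLLOW(S) = ["$", "b"]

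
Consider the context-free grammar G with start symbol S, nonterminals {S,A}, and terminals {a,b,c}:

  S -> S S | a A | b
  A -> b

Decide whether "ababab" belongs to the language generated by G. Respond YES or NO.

Convert to CNF:
  S -> S S | T0 A | b
  A -> b
  T0 -> a

Fill CYK table bottom-up:
  cell(0,0) a: {T0}  orig:{}
  cell(1,1) b: {A,S}
  cell(2,2) a: {T0}  orig:{}
  cell(3,3) b: {A,S}
  cell(4,4) a: {T0}  orig:{}
  cell(5,5) b: {A,S}
  cell(0,1) ab: {S}
  cell(1,2) ba: ∅
  cell(2,3) ab: {S}
  cell(3,4) ba: ∅
  cell(4,5) ab: {S}
  cell(0,2) aba: ∅
  cell(1,3) bab: {S}
  cell(2,4) aba: ∅
  cell(3,5) bab: {S}
  cell(0,3) abab: {S}
  cell(1,4) baba: ∅
  cell(2,5) abab: {S}
  cell(0,4) ababa: ∅
  cell(1,5) babab: {S}
  cell(0,5) ababab: {S}

S ∈ T[0,5] ⇒ YES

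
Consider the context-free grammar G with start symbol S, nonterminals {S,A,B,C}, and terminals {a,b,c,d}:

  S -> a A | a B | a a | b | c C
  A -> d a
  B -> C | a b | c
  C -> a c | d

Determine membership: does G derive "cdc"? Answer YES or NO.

CNF form of G:
  S -> T1 A | T1 B | T1 T1 | T3 C | b
  A -> T0 T1
  B -> T1 T2 | T1 T3 | c | d
  C -> T1 T3 | d
  T0 -> d
  T1 -> a
  T2 -> b
  T3 -> c

Fill CYK table bottom-up:
  cell(0,0) c: {B,T3}  orig:{B}
  cell(1,1) d: {B,C,T0}  orig:{B,C}
  cell(2,2) c: {B,T3}  orig:{B}
  cell(0,1) cd: {S}
  cell(1,2) dc: ∅
  cell(0,2) cdc: ∅

S ∉ T[0,2] ⇒ NO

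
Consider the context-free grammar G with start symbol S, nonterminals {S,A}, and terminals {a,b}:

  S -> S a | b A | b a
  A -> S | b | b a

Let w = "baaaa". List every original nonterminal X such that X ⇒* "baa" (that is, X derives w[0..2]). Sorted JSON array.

Convert to CNF:
  S -> S T0 | T1 A | T1 T0
  A -> S T0 | T1 A | T1 T0 | b
  T0 -> a
  T1 -> b

Fill CYK table bottom-up (cells [i..j] with 0 ≤ i ≤ j ≤ 2 only):
  [0..0]={A,T1}  "b"  orig:{A}
  [1..1]={T0}  "a"  orig:{}
  [2..2]={T0}  "a"  orig:{}
  [0..1]={A,S}  "ba"
  [1..2]=∅  "aa"
  [0..2]={A,S}  "baa"

Original NTs in T[0,2] deriving "baa": ["A", "S"]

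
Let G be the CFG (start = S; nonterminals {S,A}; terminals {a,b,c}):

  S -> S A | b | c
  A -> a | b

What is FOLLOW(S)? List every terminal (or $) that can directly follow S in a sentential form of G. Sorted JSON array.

FIRST sets, iterate to fixpoint:
[1]
  A via A→a: +{a}
  A via A→b: +{b}
  S via S→b: +{b}
  S via S→c: +{c}
  S: {b,c}  A: {a,b}
[2] done
  S: {b,c}  A: {a,b}

FOLLOW iteration:
FOLLOW(S) := {$}
[1]
  S→S A: FOLLOW(S) ⊇ FIRST(A) = {a,b}; new: +{a,b}
  S→S A: FOLLOW(A) ⊇ FOLLOW(S) ⊇ {$,a,b}; new: +{$,a,b}
  FOLLOW[S]={$,a,b}  FOLLOW[A]={$,a,b}
[2] — fixpoint
  FOLLOW[S]={$,a,b}  FOLLOW[A]={$,a,b}

FOLLOW(S) = ["$", "a", "b"]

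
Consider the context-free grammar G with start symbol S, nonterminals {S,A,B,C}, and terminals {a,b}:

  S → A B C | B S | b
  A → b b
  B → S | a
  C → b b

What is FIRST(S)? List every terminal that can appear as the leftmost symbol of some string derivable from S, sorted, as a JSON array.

FIRST sets, iterate to fixpoint:
pass 1:
  A via A→b b: +{b}
  B via B→a: +{a}
  C via C→b b: +{b}
  S via S→A B C: +{b}
  S via S→B S: +{a}
  FIRST(S)={a,b}  FIRST(A)={b}  FIRST(B)={a}  FIRST(C)={b}
pass 2:
  B via B→S: +{b}
  FIRST(S)={a,b}  FIRST(A)={b}  FIRST(B)={a,b}  FIRST(C)={b}
pass 3: done
  FIRST(S)={a,b}  FIRST(A)={b}  FIRST(B)={a,b}  FIRST(C)={b}

FIRST(S) = ["a", "b"]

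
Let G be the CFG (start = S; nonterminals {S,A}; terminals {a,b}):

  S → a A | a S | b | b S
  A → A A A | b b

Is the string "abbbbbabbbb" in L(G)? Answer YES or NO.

Convert to CNF:
  S -> T0 S | T1 A | T1 S | b
  A -> A X2 | T0 T0
  T0 -> b
  T1 -> a
  X2 -> A A

CYK fill:
  cell(0,0) a: {T1}  orig:{}
  cell(1,1) b: {S,T0}  orig:{S}
  cell(2,2) b: {S,T0}  orig:{S}
  cell(3,3) b: {S,T0}  orig:{S}
  cell(4,4) b: {S,T0}  orig:{S}
  cell(5,5) b: {S,T0}  orig:{S}
  cell(6,6) a: {T1}  orig:{}
  cell(7,7) b: {S,T0}  orig:{S}
  cell(8,8) b: {S,T0}  orig:{S}
  cell(9,9) b: {S,T0}  orig:{S}
  cell(10,10) b: {S,T0}  orig:{S}
  cell(0,1) ab: {S}
  cell(1,2) bb: {A,S}
  cell(2,3) bb: {A,S}
  cell(3,4) bb: {A,S}
  cell(4,5) bb: {A,S}
  cell(5,6) ba: ∅
  cell(6,7) ab: {S}
  cell(7,8) bb: {A,S}
  cell(8,9) bb: {A,S}
  cell(9,10) bb: {A,S}
  cell(0,2) abb: {S}
  cell(1,3) bbb: {S}
  cell(2,4) bbb: {S}
  cell(3,5) bbb: {S}
  cell(4,6) bba: ∅
  cell(5,7) bab: {S}
  cell(6,8) abb: {S}
  cell(7,9) bbb: {S}
  cell(8,10) bbb: {S}
  cell(0,3) abbb: {S}
  cell(1,4) bbbb: {S,X2}  orig:{S}
  cell(2,5) bbbb: {S,X2}  orig:{S}
  cell(3,6) bbba: ∅
  cell(4,7) bbab: {S}
  cell(5,8) babb: {S}
  cell(6,9) abbb: {S}
  cell(7,10) bbbb: {S,X2}  orig:{S}
  cell(0,4) abbbb: {S}
  cell(1,5) bbbbb: {S}
  cell(2,6) bbbba: ∅
  cell(3,7) bbbab: {S}
  cell(4,8) bbabb: {S}
  cell(5,9) babbb: {S}
  cell(6,10) abbbb: {S}
  cell(0,5) abbbbb: {S}
  cell(1,6) bbbbba: ∅
  cell(2,7) bbbbab: {S}
  cell(3,8) bbbabb: {S}
  cell(4,9) bbabbb: {S}
  cell(5,10) babbbb: {S}
  cell(0,6) abbbbba: ∅
  cell(1,7) bbbbbab: {S}
  cell(2,8) bbbbabb: {S}
  cell(3,9) bbbabbb: {S}
  cell(4,10) bbabbbb: {S}
  cell(0,7) abbbbbab: {S}
  cell(1,8) bbbbbabb: {S}
  cell(2,9) bbbbabbb: {S}
  cell(3,10) bbbabbbb: {S}
  cell(0,8) abbbbbabb: {S}
  cell(1,9) bbbbbabbb: {S}
  cell(2,10) bbbbabbbb: {S}
  cell(0,9) abbbbbabbb: {S}
  cell(1,10) bbbbbabbbb: {S}
  cell(0,10) abbbbbabbbb: {S}

S ∈ T[0,10] ⇒ YES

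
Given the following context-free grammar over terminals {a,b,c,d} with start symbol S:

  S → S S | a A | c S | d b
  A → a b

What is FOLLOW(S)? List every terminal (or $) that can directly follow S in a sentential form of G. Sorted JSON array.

Compute FIRST by fixpoint:
pass 1:
  A via A→a b: +{a}
  S via S→a A: +{a}
  S via S→c S: +{c}
  S via S→d b: +{d}
  FIRST[S]={a,c,d}  FIRST[A]={a}
pass 2: — fixpoint
  FIRST[S]={a,c,d}  FIRST[A]={a}

Compute FOLLOW by fixpoint:
seed FOLLOW(S) with $
iter 1:
  S→S S: FOLLOW(S) ⊇ FIRST(S) = {a,c,d}; new: +{a,c,d}
  S→a A: FOLLOW(A) ⊇ FOLLOW(S) ⊇ {$,a,c,d}; new: +{$,a,c,d}
  FOLLOW(S)={$,a,c,d}  FOLLOW(A)={$,a,c,d}
iter 2: done
  FOLLOW(S)={$,a,c,d}  FOLLOW(A)={$,a,c,d}

FOLLOW(S) = ["$", "a", "c", "d"]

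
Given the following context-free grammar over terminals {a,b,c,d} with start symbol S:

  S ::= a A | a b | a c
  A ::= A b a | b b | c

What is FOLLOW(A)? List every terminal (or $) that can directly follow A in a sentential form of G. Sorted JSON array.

FIRST sets, iterate to fixpoint:
pass 1:
  A via A→b b: +{b}
  A via A→c: +{c}
  S via S→a A: +{a}
  S: {a}  A: {b,c}
pass 2: done
  S: {a}  A: {b,c}

Compute FOLLOW by fixpoint:
seed FOLLOW(S) with $
[1]
  A→A b a: FOLLOW(A) ⊇ FIRST(b) = {b}; new: +{b}
  S→a A: FOLLOW(A) ⊇ FOLLOW(S) ⊇ {$}; new: +{$}
  S: {$}  A: {$,b}
[2] (stable)
  S: {$}  A: {$,b}

FOLLOW(A) = ["$", "b"]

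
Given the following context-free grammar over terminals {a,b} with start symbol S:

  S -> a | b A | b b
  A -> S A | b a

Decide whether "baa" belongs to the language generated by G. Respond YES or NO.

Convert to CNF:
  S -> T0 A | T0 T0 | a
  A -> S A | T0 T1
  T0 -> b
  T1 -> a

Fill CYK table bottom-up:
  T[0,0] 'b' = {T0}  orig:{}
  T[1,1] 'a' = {S,T1}  orig:{S}
  T[2,2] 'a' = {S,T1}  orig:{S}
  T[0,1] 'ba' = {A}
  T[1,2] 'aa' = ∅
  T[0,2] 'baa' = ∅

S ∉ T[0,2] ⇒ NO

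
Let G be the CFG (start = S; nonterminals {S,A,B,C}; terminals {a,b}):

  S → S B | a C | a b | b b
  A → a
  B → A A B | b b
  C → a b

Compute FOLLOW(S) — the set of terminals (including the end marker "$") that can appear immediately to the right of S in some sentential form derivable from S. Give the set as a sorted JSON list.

Compute FIRST by fixpoint:
iter 1:
  A via A→a: +{a}
  B via B→A A B: +{a}
  B via B→b b: +{b}
  C via C→a b: +{a}
  S via S→a C: +{a}
  S via S→b b: +{b}
  FIRST[S]={a,b}  FIRST[A]={a}  FIRST[B]={a,b}  FIRST[C]={a}
iter 2: (no change)
  FIRST[S]={a,b}  FIRST[A]={a}  FIRST[B]={a,b}  FIRST[C]={a}

Compute FOLLOW by fixpoint:
initialize: $ ∈ FOLLOW(S)
iter 1:
  B→A A B: FOLLOW(A) ⊇ FIRST(A) = {a}; new: +{a}
  B→A A B: FOLLOW(A) ⊇ FIRST(B) = {a,b}; new: +{b}
  S→S B: FOLLOW(S) ⊇ FIRST(B) = {a,b}; new: +{a,b}
  S→S B: FOLLOW(B) ⊇ FOLLOW(S) ⊇ {$,a,b}; new: +{$,a,b}
  S→a C: FOLLOW(C) ⊇ FOLLOW(S) ⊇ {$,a,b}; new: +{$,a,b}
  FOLLOW(S)={$,a,b}  FOLLOW(A)={a,b}  FOLLOW(B)={$,a,b}  FOLLOW(C)={$,a,b}
iter 2: done
  FOLLOW(S)={$,a,b}  FOLLOW(A)={a,b}  FOLLOW(B)={$,a,b}  FOLLOW(C)={$,a,b}

FOLLOW(S) = ["$", "a", "b"]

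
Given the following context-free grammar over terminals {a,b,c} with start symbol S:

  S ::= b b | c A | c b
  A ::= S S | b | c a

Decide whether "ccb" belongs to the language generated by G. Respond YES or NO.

Convert to CNF:
  S -> T0 A | T0 T2 | T2 T2
  A -> S S | T0 T1 | b
  T0 -> c
  T1 -> a
  T2 -> b

CYK table (by increasing span):
  [0..0]={T0}  "c"  orig:{}
  [1..1]={T0}  "c"  orig:{}
  [2..2]={A,T2}  "b"  orig:{A}
  [0..1]=∅  "cc"
  [1..2]={S}  "cb"
  [0..2]=∅  "ccb"

S ∉ T[0,2] ⇒ NO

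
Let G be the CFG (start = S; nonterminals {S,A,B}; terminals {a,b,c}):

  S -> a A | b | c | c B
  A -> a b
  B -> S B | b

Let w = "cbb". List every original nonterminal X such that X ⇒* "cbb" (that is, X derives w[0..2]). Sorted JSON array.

Convert to CNF:
  S -> T0 A | T2 B | b | c
  A -> T0 T1
  B -> S B | b
  T0 -> a
  T1 -> b
  T2 -> c

CYK table (by increasing span), restricted to cells inside w[0..2]:
  [0..0]={S,T2}  "c"  orig:{S}
  [1..1]={B,S,T1}  "b"  orig:{B,S}
  [2..2]={B,S,T1}  "b"  orig:{B,S}
  [0..1]={B,S}  "cb"
  [1..2]={B}  "bb"
  [0..2]={B,S}  "cbb"

Original NTs in T[0,2] deriving "cbb": ["B", "S"]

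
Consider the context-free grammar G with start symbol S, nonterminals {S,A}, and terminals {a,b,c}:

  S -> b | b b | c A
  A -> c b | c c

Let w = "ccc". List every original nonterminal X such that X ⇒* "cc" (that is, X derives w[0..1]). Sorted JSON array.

Convert to CNF:
  S -> T0 A | T1 T1 | b
  A -> T0 T0 | T0 T1
  T0 -> c
  T1 -> b

CYK fill, restricted to cells inside w[0..1]:
  [0..0]={T0}  "c"  orig:{}
  [1..1]={T0}  "c"  orig:{}
  [0..1]={A}  "cc"

Original NTs in T[0,1] deriving "cc": ["A"]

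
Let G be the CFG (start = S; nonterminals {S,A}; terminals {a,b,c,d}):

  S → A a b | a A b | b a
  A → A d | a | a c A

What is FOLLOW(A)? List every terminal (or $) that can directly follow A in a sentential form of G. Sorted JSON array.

FIRST sets, iterate to fixpoint:
iter 1:
  A via A→a: +{a}
  S via S→A a b: +{a}
  S via S→b a: +{b}
  S: {a,b}  A: {a}
iter 2: done
  S: {a,b}  A: {a}

FOLLOW iteration:
FOLLOW(S) := {$}
pass 1:
  A→A d: FOLLOW(A) ⊇ FIRST(d) = {d}; new: +{d}
  S→A a b: FOLLOW(A) ⊇ FIRST(a) = {a}; new: +{a}
  S→a A b: FOLLOW(A) ⊇ FIRST(b) = {b}; new: +{b}
  FOLLOW(S)={$}  FOLLOW(A)={a,b,d}
pass 2: — fixpoint
  FOLLOW(S)={$}  FOLLOW(A)={a,b,d}

FOLLOW(A) = ["a", "b", "d"]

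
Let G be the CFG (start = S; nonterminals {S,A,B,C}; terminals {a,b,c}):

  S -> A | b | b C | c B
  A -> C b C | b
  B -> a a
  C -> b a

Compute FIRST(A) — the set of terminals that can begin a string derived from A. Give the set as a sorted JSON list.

FIRST iteration:
round 1:
  A via A→b: +{b}
  B via B→a a: +{a}
  C via C→b a: +{b}
  S via S→A: +{b}
  S via S→c B: +{c}
  S: {b,c}  A: {b}  B: {a}  C: {b}
round 2: (no change)
  S: {b,c}  A: {b}  B: {a}  C: {b}

FIRST(A) = ["b"]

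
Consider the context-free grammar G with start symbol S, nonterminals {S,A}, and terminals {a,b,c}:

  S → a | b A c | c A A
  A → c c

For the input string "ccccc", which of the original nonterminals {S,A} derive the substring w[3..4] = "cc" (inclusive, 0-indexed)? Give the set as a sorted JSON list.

Convert to CNF:
  S -> T0 X3 | T1 X2 | a
  A -> T0 T0
  T0 -> c
  T1 -> b
  X2 -> A T0
  X3 -> A A

Fill CYK table bottom-up, restricted to cells inside w[3..4]:
  T[3,3] 'c' = {T0}  orig:{}
  T[4,4] 'c' = {T0}  orig:{}
  T[3,4] 'cc' = {A}

Original NTs in T[3,4] deriving "cc": ["A"]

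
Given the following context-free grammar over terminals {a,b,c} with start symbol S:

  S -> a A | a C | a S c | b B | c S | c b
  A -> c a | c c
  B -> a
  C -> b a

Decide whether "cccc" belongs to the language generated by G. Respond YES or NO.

Convert to CNF:
  S -> T0 S | T0 T2 | T1 A | T1 C | T1 X3 | T2 B
  A -> T0 T0 | T0 T1
  B -> a
  C -> T2 T1
  T0 -> c
  T1 -> a
  T2 -> b
  X3 -> S T0

CYK table (by increasing span):
  T[0,0] 'c' = {T0}  orig:{}
  T[1,1] 'c' = {T0}  orig:{}
  T[2,2] 'c' = {T0}  orig:{}
  T[3,3] 'c' = {T0}  orig:{}
  T[0,1] 'cc' = {A}
  T[1,2] 'cc' = {A}
  T[2,3] 'cc' = {A}
  T[0,2] 'ccc' = ∅
  T[1,3] 'ccc' = ∅
  T[0,3] 'cccc' = ∅

S ∉ T[0,3] ⇒ NO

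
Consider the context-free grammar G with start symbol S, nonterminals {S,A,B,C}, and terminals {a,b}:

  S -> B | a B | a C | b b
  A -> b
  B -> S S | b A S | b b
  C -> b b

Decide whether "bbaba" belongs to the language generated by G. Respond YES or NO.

CNF form of G:
  S -> S S | T0 T0 | T0 X3 | T1 B | T1 C
  A -> b
  B -> S S | T0 T0 | T0 X2
  C -> T0 T0
  T0 -> b
  T1 -> a
  X2 -> A S
  X3 -> A S

Fill CYK table bottom-up:
  cell(0,0) b: {A,T0}  orig:{A}
  cell(1,1) b: {A,T0}  orig:{A}
  cell(2,2) a: {T1}  orig:{}
  cell(3,3) b: {A,T0}  orig:{A}
  cell(4,4) a: {T1}  orig:{}
  cell(0,1) bb: {B,C,S}
  cell(1,2) ba: ∅
  cell(2,3) ab: ∅
  cell(3,4) ba: ∅
  cell(0,2) bba: ∅
  cell(1,3) bab: ∅
  cell(2,4) aba: ∅
  cell(0,3) bbab: ∅
  cell(1,4) baba: ∅
  cell(0,4) bbaba: ∅

S ∉ T[0,4] ⇒ NO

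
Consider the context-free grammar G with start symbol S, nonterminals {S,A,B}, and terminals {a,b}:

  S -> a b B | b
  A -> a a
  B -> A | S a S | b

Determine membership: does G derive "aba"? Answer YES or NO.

Convert to CNF:
  S -> T0 X3 | b
  A -> T0 T0
  B -> S X2 | T0 T0 | b
  T0 -> a
  T1 -> b
  X2 -> T0 S
  X3 -> T1 B

Fill CYK table bottom-up:
  cell(0,0) a: {T0}  orig:{}
  cell(1,1) b: {B,S,T1}  orig:{B,S}
  cell(2,2) a: {T0}  orig:{}
  cell(0,1) ab: {X2}  orig:{}
  cell(1,2) ba: ∅
  cell(0,2) aba: ∅

S ∉ T[0,2] ⇒ NO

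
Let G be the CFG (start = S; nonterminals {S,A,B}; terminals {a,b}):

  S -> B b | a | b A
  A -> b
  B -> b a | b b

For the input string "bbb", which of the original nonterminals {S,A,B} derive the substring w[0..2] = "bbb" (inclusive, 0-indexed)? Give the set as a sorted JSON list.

Convert to CNF:
  S -> B T0 | T0 A | a
  A -> b
  B -> T0 T0 | T0 T1
  T0 -> b
  T1 -> a

CYK table (by increasing span) — only the sub-triangle for w[0..2]:
  [0..0]={A,T0}  "b"  orig:{A}
  [1..1]={A,T0}  "b"  orig:{A}
  [2..2]={A,T0}  "b"  orig:{A}
  [0..1]={B,S}  "bb"
  [1..2]={B,S}  "bb"
  [0..2]={S}  "bbb"

Original NTs in T[0,2] deriving "bbb": ["S"]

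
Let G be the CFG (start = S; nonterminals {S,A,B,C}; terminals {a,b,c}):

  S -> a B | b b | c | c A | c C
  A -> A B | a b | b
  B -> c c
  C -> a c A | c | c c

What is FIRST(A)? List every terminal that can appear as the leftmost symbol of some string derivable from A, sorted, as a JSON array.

Compute FIRST by fixpoint:
round 1:
  A via A→a b: +{a}
  A via A→b: +{b}
  B via B→c c: +{c}
  C via C→a c A: +{a}
  C via C→c: +{c}
  S via S→a B: +{a}
  S via S→b b: +{b}
  S via S→c: +{c}
  FIRST(S)={a,b,c}  FIRST(A)={a,b}  FIRST(B)={c}  FIRST(C)={a,c}
round 2: (no change)
  FIRST(S)={a,b,c}  FIRST(A)={a,b}  FIRST(B)={c}  FIRST(C)={a,c}

FIRST(A) = ["a", "b"]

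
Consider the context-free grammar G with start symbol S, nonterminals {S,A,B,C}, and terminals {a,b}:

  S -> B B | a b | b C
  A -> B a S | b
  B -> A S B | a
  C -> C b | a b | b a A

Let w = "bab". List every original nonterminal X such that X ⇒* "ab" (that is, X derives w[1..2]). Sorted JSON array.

CNF form of G:
  S -> B B | T0 T1 | T1 C
  A -> B X2 | b
  B -> A X3 | a
  C -> C T1 | T0 T1 | T1 X4
  T0 -> a
  T1 -> b
  X2 -> T0 S
  X3 -> S B
  X4 -> T0 A

CYK table (by increasing span) (cells [i..j] with 1 ≤ i ≤ j ≤ 2 only):
  T[1,1] 'a' = {B,T0}  orig:{B}
  T[2,2] 'b' = {A,T1}  orig:{A}
  T[1,2] 'ab' = {C,S,X4}  orig:{C,S}

Original NTs in T[1,2] deriving "ab": ["C", "S"]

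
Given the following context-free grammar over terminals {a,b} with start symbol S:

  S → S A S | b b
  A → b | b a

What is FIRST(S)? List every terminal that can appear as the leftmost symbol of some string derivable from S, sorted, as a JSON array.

Compute FIRST by fixpoint:
pass 1:
  A via A→b: +{b}
  S via S→b b: +{b}
  FIRST(S)={b}  FIRST(A)={b}
pass 2: — fixpoint
  FIRST(S)={b}  FIRST(A)={b}

FIRST(S) = ["b"]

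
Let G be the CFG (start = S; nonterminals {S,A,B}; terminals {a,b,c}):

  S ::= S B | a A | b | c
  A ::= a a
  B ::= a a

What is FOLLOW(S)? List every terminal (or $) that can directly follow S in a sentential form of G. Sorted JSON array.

Compute FIRST by fixpoint:
pass 1:
  A via A→a a: +{a}
  B via B→a a: +{a}
  S via S→a A: +{a}
  S via S→b: +{b}
  S via S→c: +{c}
  FIRST(S)={a,b,c}  FIRST(A)={a}  FIRST(B)={a}
pass 2: (stable)
  FIRST(S)={a,b,c}  FIRST(A)={a}  FIRST(B)={a}

Compute FOLLOW by fixpoint:
initialize: $ ∈ FOLLOW(S)
iter 1:
  S→S B: FOLLOW(S) ⊇ FIRST(B) = {a}; new: +{a}
  S→S B: FOLLOW(B) ⊇ FOLLOW(S) ⊇ {$,a}; new: +{$,a}
  S→a A: FOLLOW(A) ⊇ FOLLOW(S) ⊇ {$,a}; new: +{$,a}
  FOLLOW(S)={$,a}  FOLLOW(A)={$,a}  FOLLOW(B)={$,a}
iter 2: done
  FOLLOW(S)={$,a}  FOLLOW(A)={$,a}  FOLLOW(B)={$,a}

FOLLOW(S) = ["$", "a"]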